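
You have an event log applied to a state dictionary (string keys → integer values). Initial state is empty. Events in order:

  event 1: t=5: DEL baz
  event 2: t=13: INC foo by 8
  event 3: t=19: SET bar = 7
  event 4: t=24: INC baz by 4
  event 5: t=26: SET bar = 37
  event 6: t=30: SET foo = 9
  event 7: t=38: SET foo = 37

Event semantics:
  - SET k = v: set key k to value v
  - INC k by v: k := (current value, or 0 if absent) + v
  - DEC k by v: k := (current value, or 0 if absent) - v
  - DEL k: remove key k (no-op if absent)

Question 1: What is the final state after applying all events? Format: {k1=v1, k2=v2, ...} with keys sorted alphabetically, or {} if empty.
  after event 1 (t=5: DEL baz): {}
  after event 2 (t=13: INC foo by 8): {foo=8}
  after event 3 (t=19: SET bar = 7): {bar=7, foo=8}
  after event 4 (t=24: INC baz by 4): {bar=7, baz=4, foo=8}
  after event 5 (t=26: SET bar = 37): {bar=37, baz=4, foo=8}
  after event 6 (t=30: SET foo = 9): {bar=37, baz=4, foo=9}
  after event 7 (t=38: SET foo = 37): {bar=37, baz=4, foo=37}

Answer: {bar=37, baz=4, foo=37}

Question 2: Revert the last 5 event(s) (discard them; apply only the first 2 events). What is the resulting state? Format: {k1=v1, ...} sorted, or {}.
Keep first 2 events (discard last 5):
  after event 1 (t=5: DEL baz): {}
  after event 2 (t=13: INC foo by 8): {foo=8}

Answer: {foo=8}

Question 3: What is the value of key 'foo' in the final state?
Track key 'foo' through all 7 events:
  event 1 (t=5: DEL baz): foo unchanged
  event 2 (t=13: INC foo by 8): foo (absent) -> 8
  event 3 (t=19: SET bar = 7): foo unchanged
  event 4 (t=24: INC baz by 4): foo unchanged
  event 5 (t=26: SET bar = 37): foo unchanged
  event 6 (t=30: SET foo = 9): foo 8 -> 9
  event 7 (t=38: SET foo = 37): foo 9 -> 37
Final: foo = 37

Answer: 37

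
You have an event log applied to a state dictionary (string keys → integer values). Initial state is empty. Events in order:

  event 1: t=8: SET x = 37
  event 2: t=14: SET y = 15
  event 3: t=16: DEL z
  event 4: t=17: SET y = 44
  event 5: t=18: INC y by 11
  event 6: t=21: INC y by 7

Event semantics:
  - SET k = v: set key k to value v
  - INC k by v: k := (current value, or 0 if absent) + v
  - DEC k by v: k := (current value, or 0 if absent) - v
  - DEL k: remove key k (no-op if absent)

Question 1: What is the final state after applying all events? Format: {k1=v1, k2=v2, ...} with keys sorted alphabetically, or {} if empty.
  after event 1 (t=8: SET x = 37): {x=37}
  after event 2 (t=14: SET y = 15): {x=37, y=15}
  after event 3 (t=16: DEL z): {x=37, y=15}
  after event 4 (t=17: SET y = 44): {x=37, y=44}
  after event 5 (t=18: INC y by 11): {x=37, y=55}
  after event 6 (t=21: INC y by 7): {x=37, y=62}

Answer: {x=37, y=62}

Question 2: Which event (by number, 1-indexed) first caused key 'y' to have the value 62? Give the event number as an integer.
Looking for first event where y becomes 62:
  event 2: y = 15
  event 3: y = 15
  event 4: y = 44
  event 5: y = 55
  event 6: y 55 -> 62  <-- first match

Answer: 6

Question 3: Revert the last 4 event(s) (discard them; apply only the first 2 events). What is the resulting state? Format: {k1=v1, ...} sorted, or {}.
Keep first 2 events (discard last 4):
  after event 1 (t=8: SET x = 37): {x=37}
  after event 2 (t=14: SET y = 15): {x=37, y=15}

Answer: {x=37, y=15}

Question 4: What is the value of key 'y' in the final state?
Track key 'y' through all 6 events:
  event 1 (t=8: SET x = 37): y unchanged
  event 2 (t=14: SET y = 15): y (absent) -> 15
  event 3 (t=16: DEL z): y unchanged
  event 4 (t=17: SET y = 44): y 15 -> 44
  event 5 (t=18: INC y by 11): y 44 -> 55
  event 6 (t=21: INC y by 7): y 55 -> 62
Final: y = 62

Answer: 62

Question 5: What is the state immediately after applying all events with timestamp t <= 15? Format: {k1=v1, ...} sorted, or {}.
Answer: {x=37, y=15}

Derivation:
Apply events with t <= 15 (2 events):
  after event 1 (t=8: SET x = 37): {x=37}
  after event 2 (t=14: SET y = 15): {x=37, y=15}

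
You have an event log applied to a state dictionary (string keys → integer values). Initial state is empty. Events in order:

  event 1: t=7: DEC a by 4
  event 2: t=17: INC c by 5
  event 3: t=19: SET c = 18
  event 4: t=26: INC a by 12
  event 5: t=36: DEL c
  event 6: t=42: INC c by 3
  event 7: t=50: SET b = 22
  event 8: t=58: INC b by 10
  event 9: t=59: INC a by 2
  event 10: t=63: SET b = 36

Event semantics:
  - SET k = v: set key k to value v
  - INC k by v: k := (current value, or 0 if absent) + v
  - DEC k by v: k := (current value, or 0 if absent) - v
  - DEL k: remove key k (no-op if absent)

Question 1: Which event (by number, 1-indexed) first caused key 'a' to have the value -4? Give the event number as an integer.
Looking for first event where a becomes -4:
  event 1: a (absent) -> -4  <-- first match

Answer: 1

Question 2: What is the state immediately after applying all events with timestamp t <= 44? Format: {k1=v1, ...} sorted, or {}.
Apply events with t <= 44 (6 events):
  after event 1 (t=7: DEC a by 4): {a=-4}
  after event 2 (t=17: INC c by 5): {a=-4, c=5}
  after event 3 (t=19: SET c = 18): {a=-4, c=18}
  after event 4 (t=26: INC a by 12): {a=8, c=18}
  after event 5 (t=36: DEL c): {a=8}
  after event 6 (t=42: INC c by 3): {a=8, c=3}

Answer: {a=8, c=3}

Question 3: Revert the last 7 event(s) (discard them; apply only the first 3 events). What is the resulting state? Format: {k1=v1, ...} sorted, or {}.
Answer: {a=-4, c=18}

Derivation:
Keep first 3 events (discard last 7):
  after event 1 (t=7: DEC a by 4): {a=-4}
  after event 2 (t=17: INC c by 5): {a=-4, c=5}
  after event 3 (t=19: SET c = 18): {a=-4, c=18}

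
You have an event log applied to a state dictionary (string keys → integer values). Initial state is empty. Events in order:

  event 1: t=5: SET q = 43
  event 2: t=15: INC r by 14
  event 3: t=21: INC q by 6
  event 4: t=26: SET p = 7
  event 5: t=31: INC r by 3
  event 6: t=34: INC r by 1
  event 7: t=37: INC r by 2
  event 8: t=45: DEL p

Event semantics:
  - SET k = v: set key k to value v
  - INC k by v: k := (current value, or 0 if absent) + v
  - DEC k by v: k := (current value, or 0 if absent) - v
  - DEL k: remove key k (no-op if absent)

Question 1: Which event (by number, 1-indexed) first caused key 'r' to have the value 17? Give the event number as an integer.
Looking for first event where r becomes 17:
  event 2: r = 14
  event 3: r = 14
  event 4: r = 14
  event 5: r 14 -> 17  <-- first match

Answer: 5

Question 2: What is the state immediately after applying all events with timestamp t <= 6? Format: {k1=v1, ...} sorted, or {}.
Answer: {q=43}

Derivation:
Apply events with t <= 6 (1 events):
  after event 1 (t=5: SET q = 43): {q=43}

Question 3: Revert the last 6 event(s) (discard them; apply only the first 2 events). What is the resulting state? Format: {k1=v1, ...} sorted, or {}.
Keep first 2 events (discard last 6):
  after event 1 (t=5: SET q = 43): {q=43}
  after event 2 (t=15: INC r by 14): {q=43, r=14}

Answer: {q=43, r=14}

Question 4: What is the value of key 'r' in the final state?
Track key 'r' through all 8 events:
  event 1 (t=5: SET q = 43): r unchanged
  event 2 (t=15: INC r by 14): r (absent) -> 14
  event 3 (t=21: INC q by 6): r unchanged
  event 4 (t=26: SET p = 7): r unchanged
  event 5 (t=31: INC r by 3): r 14 -> 17
  event 6 (t=34: INC r by 1): r 17 -> 18
  event 7 (t=37: INC r by 2): r 18 -> 20
  event 8 (t=45: DEL p): r unchanged
Final: r = 20

Answer: 20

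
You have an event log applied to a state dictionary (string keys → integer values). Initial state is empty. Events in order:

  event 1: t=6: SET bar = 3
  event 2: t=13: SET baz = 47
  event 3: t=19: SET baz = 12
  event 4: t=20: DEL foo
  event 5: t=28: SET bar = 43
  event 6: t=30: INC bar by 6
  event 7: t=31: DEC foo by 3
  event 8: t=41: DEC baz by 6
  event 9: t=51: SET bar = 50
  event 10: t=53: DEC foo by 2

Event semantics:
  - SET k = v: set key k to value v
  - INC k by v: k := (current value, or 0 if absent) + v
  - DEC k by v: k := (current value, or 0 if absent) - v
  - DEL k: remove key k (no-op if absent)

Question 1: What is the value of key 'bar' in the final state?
Track key 'bar' through all 10 events:
  event 1 (t=6: SET bar = 3): bar (absent) -> 3
  event 2 (t=13: SET baz = 47): bar unchanged
  event 3 (t=19: SET baz = 12): bar unchanged
  event 4 (t=20: DEL foo): bar unchanged
  event 5 (t=28: SET bar = 43): bar 3 -> 43
  event 6 (t=30: INC bar by 6): bar 43 -> 49
  event 7 (t=31: DEC foo by 3): bar unchanged
  event 8 (t=41: DEC baz by 6): bar unchanged
  event 9 (t=51: SET bar = 50): bar 49 -> 50
  event 10 (t=53: DEC foo by 2): bar unchanged
Final: bar = 50

Answer: 50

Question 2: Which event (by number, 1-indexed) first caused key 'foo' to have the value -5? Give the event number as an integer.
Answer: 10

Derivation:
Looking for first event where foo becomes -5:
  event 7: foo = -3
  event 8: foo = -3
  event 9: foo = -3
  event 10: foo -3 -> -5  <-- first match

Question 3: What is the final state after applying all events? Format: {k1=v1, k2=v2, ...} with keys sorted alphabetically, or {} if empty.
Answer: {bar=50, baz=6, foo=-5}

Derivation:
  after event 1 (t=6: SET bar = 3): {bar=3}
  after event 2 (t=13: SET baz = 47): {bar=3, baz=47}
  after event 3 (t=19: SET baz = 12): {bar=3, baz=12}
  after event 4 (t=20: DEL foo): {bar=3, baz=12}
  after event 5 (t=28: SET bar = 43): {bar=43, baz=12}
  after event 6 (t=30: INC bar by 6): {bar=49, baz=12}
  after event 7 (t=31: DEC foo by 3): {bar=49, baz=12, foo=-3}
  after event 8 (t=41: DEC baz by 6): {bar=49, baz=6, foo=-3}
  after event 9 (t=51: SET bar = 50): {bar=50, baz=6, foo=-3}
  after event 10 (t=53: DEC foo by 2): {bar=50, baz=6, foo=-5}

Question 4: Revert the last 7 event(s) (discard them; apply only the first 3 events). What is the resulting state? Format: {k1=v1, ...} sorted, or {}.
Answer: {bar=3, baz=12}

Derivation:
Keep first 3 events (discard last 7):
  after event 1 (t=6: SET bar = 3): {bar=3}
  after event 2 (t=13: SET baz = 47): {bar=3, baz=47}
  after event 3 (t=19: SET baz = 12): {bar=3, baz=12}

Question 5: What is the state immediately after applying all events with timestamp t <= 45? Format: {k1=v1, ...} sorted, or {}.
Apply events with t <= 45 (8 events):
  after event 1 (t=6: SET bar = 3): {bar=3}
  after event 2 (t=13: SET baz = 47): {bar=3, baz=47}
  after event 3 (t=19: SET baz = 12): {bar=3, baz=12}
  after event 4 (t=20: DEL foo): {bar=3, baz=12}
  after event 5 (t=28: SET bar = 43): {bar=43, baz=12}
  after event 6 (t=30: INC bar by 6): {bar=49, baz=12}
  after event 7 (t=31: DEC foo by 3): {bar=49, baz=12, foo=-3}
  after event 8 (t=41: DEC baz by 6): {bar=49, baz=6, foo=-3}

Answer: {bar=49, baz=6, foo=-3}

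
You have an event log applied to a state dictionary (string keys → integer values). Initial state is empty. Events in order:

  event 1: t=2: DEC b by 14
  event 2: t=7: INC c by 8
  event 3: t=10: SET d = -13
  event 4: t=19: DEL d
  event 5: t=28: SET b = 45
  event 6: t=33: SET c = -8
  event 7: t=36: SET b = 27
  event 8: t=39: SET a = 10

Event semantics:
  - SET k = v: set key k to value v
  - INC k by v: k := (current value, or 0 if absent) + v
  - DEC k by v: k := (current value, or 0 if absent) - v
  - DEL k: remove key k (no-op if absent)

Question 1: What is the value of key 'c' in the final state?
Answer: -8

Derivation:
Track key 'c' through all 8 events:
  event 1 (t=2: DEC b by 14): c unchanged
  event 2 (t=7: INC c by 8): c (absent) -> 8
  event 3 (t=10: SET d = -13): c unchanged
  event 4 (t=19: DEL d): c unchanged
  event 5 (t=28: SET b = 45): c unchanged
  event 6 (t=33: SET c = -8): c 8 -> -8
  event 7 (t=36: SET b = 27): c unchanged
  event 8 (t=39: SET a = 10): c unchanged
Final: c = -8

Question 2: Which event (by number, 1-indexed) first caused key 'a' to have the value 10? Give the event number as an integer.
Looking for first event where a becomes 10:
  event 8: a (absent) -> 10  <-- first match

Answer: 8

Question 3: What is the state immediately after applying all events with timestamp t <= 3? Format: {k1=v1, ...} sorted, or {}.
Answer: {b=-14}

Derivation:
Apply events with t <= 3 (1 events):
  after event 1 (t=2: DEC b by 14): {b=-14}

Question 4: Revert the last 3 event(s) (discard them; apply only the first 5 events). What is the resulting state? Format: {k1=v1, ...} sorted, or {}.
Answer: {b=45, c=8}

Derivation:
Keep first 5 events (discard last 3):
  after event 1 (t=2: DEC b by 14): {b=-14}
  after event 2 (t=7: INC c by 8): {b=-14, c=8}
  after event 3 (t=10: SET d = -13): {b=-14, c=8, d=-13}
  after event 4 (t=19: DEL d): {b=-14, c=8}
  after event 5 (t=28: SET b = 45): {b=45, c=8}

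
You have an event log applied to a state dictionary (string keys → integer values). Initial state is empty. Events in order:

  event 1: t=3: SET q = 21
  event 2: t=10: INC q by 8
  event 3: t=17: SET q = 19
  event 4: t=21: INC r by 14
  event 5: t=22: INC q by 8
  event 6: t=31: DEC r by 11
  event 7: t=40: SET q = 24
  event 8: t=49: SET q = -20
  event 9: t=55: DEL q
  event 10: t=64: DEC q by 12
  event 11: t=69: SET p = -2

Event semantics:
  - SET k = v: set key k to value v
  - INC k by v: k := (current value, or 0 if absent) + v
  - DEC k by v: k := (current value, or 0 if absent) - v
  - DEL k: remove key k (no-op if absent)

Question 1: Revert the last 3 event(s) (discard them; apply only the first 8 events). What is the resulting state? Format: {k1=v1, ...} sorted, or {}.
Keep first 8 events (discard last 3):
  after event 1 (t=3: SET q = 21): {q=21}
  after event 2 (t=10: INC q by 8): {q=29}
  after event 3 (t=17: SET q = 19): {q=19}
  after event 4 (t=21: INC r by 14): {q=19, r=14}
  after event 5 (t=22: INC q by 8): {q=27, r=14}
  after event 6 (t=31: DEC r by 11): {q=27, r=3}
  after event 7 (t=40: SET q = 24): {q=24, r=3}
  after event 8 (t=49: SET q = -20): {q=-20, r=3}

Answer: {q=-20, r=3}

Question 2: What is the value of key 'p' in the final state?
Track key 'p' through all 11 events:
  event 1 (t=3: SET q = 21): p unchanged
  event 2 (t=10: INC q by 8): p unchanged
  event 3 (t=17: SET q = 19): p unchanged
  event 4 (t=21: INC r by 14): p unchanged
  event 5 (t=22: INC q by 8): p unchanged
  event 6 (t=31: DEC r by 11): p unchanged
  event 7 (t=40: SET q = 24): p unchanged
  event 8 (t=49: SET q = -20): p unchanged
  event 9 (t=55: DEL q): p unchanged
  event 10 (t=64: DEC q by 12): p unchanged
  event 11 (t=69: SET p = -2): p (absent) -> -2
Final: p = -2

Answer: -2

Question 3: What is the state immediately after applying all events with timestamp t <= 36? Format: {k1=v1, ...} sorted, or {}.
Apply events with t <= 36 (6 events):
  after event 1 (t=3: SET q = 21): {q=21}
  after event 2 (t=10: INC q by 8): {q=29}
  after event 3 (t=17: SET q = 19): {q=19}
  after event 4 (t=21: INC r by 14): {q=19, r=14}
  after event 5 (t=22: INC q by 8): {q=27, r=14}
  after event 6 (t=31: DEC r by 11): {q=27, r=3}

Answer: {q=27, r=3}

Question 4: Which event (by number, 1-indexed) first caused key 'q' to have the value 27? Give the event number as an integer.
Looking for first event where q becomes 27:
  event 1: q = 21
  event 2: q = 29
  event 3: q = 19
  event 4: q = 19
  event 5: q 19 -> 27  <-- first match

Answer: 5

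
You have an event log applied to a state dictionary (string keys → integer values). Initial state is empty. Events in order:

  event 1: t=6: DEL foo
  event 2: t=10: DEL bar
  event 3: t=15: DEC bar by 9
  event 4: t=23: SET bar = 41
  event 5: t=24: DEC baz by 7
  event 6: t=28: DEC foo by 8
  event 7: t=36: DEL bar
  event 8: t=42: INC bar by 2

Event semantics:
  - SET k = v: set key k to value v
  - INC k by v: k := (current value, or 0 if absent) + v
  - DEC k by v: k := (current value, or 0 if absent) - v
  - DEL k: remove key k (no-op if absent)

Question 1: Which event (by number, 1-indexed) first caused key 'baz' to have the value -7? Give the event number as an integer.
Looking for first event where baz becomes -7:
  event 5: baz (absent) -> -7  <-- first match

Answer: 5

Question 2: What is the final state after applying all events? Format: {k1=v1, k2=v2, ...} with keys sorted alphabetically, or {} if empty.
  after event 1 (t=6: DEL foo): {}
  after event 2 (t=10: DEL bar): {}
  after event 3 (t=15: DEC bar by 9): {bar=-9}
  after event 4 (t=23: SET bar = 41): {bar=41}
  after event 5 (t=24: DEC baz by 7): {bar=41, baz=-7}
  after event 6 (t=28: DEC foo by 8): {bar=41, baz=-7, foo=-8}
  after event 7 (t=36: DEL bar): {baz=-7, foo=-8}
  after event 8 (t=42: INC bar by 2): {bar=2, baz=-7, foo=-8}

Answer: {bar=2, baz=-7, foo=-8}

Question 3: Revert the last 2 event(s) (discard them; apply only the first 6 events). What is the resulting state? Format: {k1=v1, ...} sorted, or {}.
Keep first 6 events (discard last 2):
  after event 1 (t=6: DEL foo): {}
  after event 2 (t=10: DEL bar): {}
  after event 3 (t=15: DEC bar by 9): {bar=-9}
  after event 4 (t=23: SET bar = 41): {bar=41}
  after event 5 (t=24: DEC baz by 7): {bar=41, baz=-7}
  after event 6 (t=28: DEC foo by 8): {bar=41, baz=-7, foo=-8}

Answer: {bar=41, baz=-7, foo=-8}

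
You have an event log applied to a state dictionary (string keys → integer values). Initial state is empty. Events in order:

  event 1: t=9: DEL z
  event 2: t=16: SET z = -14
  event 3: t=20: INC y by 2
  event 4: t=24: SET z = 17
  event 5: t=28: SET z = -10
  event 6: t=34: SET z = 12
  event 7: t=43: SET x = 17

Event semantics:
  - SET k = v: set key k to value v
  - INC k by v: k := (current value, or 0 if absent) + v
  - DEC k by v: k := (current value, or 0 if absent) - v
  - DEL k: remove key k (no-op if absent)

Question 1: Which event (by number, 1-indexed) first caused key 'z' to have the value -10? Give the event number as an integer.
Answer: 5

Derivation:
Looking for first event where z becomes -10:
  event 2: z = -14
  event 3: z = -14
  event 4: z = 17
  event 5: z 17 -> -10  <-- first match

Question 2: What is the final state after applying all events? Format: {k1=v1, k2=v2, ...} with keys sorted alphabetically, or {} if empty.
Answer: {x=17, y=2, z=12}

Derivation:
  after event 1 (t=9: DEL z): {}
  after event 2 (t=16: SET z = -14): {z=-14}
  after event 3 (t=20: INC y by 2): {y=2, z=-14}
  after event 4 (t=24: SET z = 17): {y=2, z=17}
  after event 5 (t=28: SET z = -10): {y=2, z=-10}
  after event 6 (t=34: SET z = 12): {y=2, z=12}
  after event 7 (t=43: SET x = 17): {x=17, y=2, z=12}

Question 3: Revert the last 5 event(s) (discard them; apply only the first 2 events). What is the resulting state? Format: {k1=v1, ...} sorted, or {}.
Answer: {z=-14}

Derivation:
Keep first 2 events (discard last 5):
  after event 1 (t=9: DEL z): {}
  after event 2 (t=16: SET z = -14): {z=-14}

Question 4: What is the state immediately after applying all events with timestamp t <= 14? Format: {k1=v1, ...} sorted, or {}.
Apply events with t <= 14 (1 events):
  after event 1 (t=9: DEL z): {}

Answer: {}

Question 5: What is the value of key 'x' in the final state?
Track key 'x' through all 7 events:
  event 1 (t=9: DEL z): x unchanged
  event 2 (t=16: SET z = -14): x unchanged
  event 3 (t=20: INC y by 2): x unchanged
  event 4 (t=24: SET z = 17): x unchanged
  event 5 (t=28: SET z = -10): x unchanged
  event 6 (t=34: SET z = 12): x unchanged
  event 7 (t=43: SET x = 17): x (absent) -> 17
Final: x = 17

Answer: 17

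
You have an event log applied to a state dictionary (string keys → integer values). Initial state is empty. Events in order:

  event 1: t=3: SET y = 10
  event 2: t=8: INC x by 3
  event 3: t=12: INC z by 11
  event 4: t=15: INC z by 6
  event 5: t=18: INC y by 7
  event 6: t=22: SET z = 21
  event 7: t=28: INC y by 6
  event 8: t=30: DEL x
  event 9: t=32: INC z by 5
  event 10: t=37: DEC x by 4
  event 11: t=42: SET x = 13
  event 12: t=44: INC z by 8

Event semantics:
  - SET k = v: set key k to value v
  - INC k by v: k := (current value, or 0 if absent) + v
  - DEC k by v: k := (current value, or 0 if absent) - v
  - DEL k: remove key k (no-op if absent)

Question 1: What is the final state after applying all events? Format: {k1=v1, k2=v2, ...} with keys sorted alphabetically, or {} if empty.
Answer: {x=13, y=23, z=34}

Derivation:
  after event 1 (t=3: SET y = 10): {y=10}
  after event 2 (t=8: INC x by 3): {x=3, y=10}
  after event 3 (t=12: INC z by 11): {x=3, y=10, z=11}
  after event 4 (t=15: INC z by 6): {x=3, y=10, z=17}
  after event 5 (t=18: INC y by 7): {x=3, y=17, z=17}
  after event 6 (t=22: SET z = 21): {x=3, y=17, z=21}
  after event 7 (t=28: INC y by 6): {x=3, y=23, z=21}
  after event 8 (t=30: DEL x): {y=23, z=21}
  after event 9 (t=32: INC z by 5): {y=23, z=26}
  after event 10 (t=37: DEC x by 4): {x=-4, y=23, z=26}
  after event 11 (t=42: SET x = 13): {x=13, y=23, z=26}
  after event 12 (t=44: INC z by 8): {x=13, y=23, z=34}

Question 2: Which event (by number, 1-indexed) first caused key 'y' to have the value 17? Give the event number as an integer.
Looking for first event where y becomes 17:
  event 1: y = 10
  event 2: y = 10
  event 3: y = 10
  event 4: y = 10
  event 5: y 10 -> 17  <-- first match

Answer: 5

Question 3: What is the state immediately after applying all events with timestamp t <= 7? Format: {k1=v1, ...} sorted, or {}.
Answer: {y=10}

Derivation:
Apply events with t <= 7 (1 events):
  after event 1 (t=3: SET y = 10): {y=10}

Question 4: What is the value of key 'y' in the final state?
Answer: 23

Derivation:
Track key 'y' through all 12 events:
  event 1 (t=3: SET y = 10): y (absent) -> 10
  event 2 (t=8: INC x by 3): y unchanged
  event 3 (t=12: INC z by 11): y unchanged
  event 4 (t=15: INC z by 6): y unchanged
  event 5 (t=18: INC y by 7): y 10 -> 17
  event 6 (t=22: SET z = 21): y unchanged
  event 7 (t=28: INC y by 6): y 17 -> 23
  event 8 (t=30: DEL x): y unchanged
  event 9 (t=32: INC z by 5): y unchanged
  event 10 (t=37: DEC x by 4): y unchanged
  event 11 (t=42: SET x = 13): y unchanged
  event 12 (t=44: INC z by 8): y unchanged
Final: y = 23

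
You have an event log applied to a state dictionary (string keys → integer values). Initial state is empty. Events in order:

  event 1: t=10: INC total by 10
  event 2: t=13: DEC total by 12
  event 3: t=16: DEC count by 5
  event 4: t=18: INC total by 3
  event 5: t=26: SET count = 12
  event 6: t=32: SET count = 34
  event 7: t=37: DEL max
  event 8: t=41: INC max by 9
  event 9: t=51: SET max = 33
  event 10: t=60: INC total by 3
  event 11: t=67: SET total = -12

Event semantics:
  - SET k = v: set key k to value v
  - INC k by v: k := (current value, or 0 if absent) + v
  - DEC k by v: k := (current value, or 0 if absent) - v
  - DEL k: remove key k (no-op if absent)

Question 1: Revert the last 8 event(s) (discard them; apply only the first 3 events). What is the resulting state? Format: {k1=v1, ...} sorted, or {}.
Keep first 3 events (discard last 8):
  after event 1 (t=10: INC total by 10): {total=10}
  after event 2 (t=13: DEC total by 12): {total=-2}
  after event 3 (t=16: DEC count by 5): {count=-5, total=-2}

Answer: {count=-5, total=-2}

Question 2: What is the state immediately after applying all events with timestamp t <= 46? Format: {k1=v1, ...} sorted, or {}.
Answer: {count=34, max=9, total=1}

Derivation:
Apply events with t <= 46 (8 events):
  after event 1 (t=10: INC total by 10): {total=10}
  after event 2 (t=13: DEC total by 12): {total=-2}
  after event 3 (t=16: DEC count by 5): {count=-5, total=-2}
  after event 4 (t=18: INC total by 3): {count=-5, total=1}
  after event 5 (t=26: SET count = 12): {count=12, total=1}
  after event 6 (t=32: SET count = 34): {count=34, total=1}
  after event 7 (t=37: DEL max): {count=34, total=1}
  after event 8 (t=41: INC max by 9): {count=34, max=9, total=1}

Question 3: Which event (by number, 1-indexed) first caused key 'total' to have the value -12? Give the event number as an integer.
Answer: 11

Derivation:
Looking for first event where total becomes -12:
  event 1: total = 10
  event 2: total = -2
  event 3: total = -2
  event 4: total = 1
  event 5: total = 1
  event 6: total = 1
  event 7: total = 1
  event 8: total = 1
  event 9: total = 1
  event 10: total = 4
  event 11: total 4 -> -12  <-- first match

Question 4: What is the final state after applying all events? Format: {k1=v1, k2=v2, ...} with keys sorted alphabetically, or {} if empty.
  after event 1 (t=10: INC total by 10): {total=10}
  after event 2 (t=13: DEC total by 12): {total=-2}
  after event 3 (t=16: DEC count by 5): {count=-5, total=-2}
  after event 4 (t=18: INC total by 3): {count=-5, total=1}
  after event 5 (t=26: SET count = 12): {count=12, total=1}
  after event 6 (t=32: SET count = 34): {count=34, total=1}
  after event 7 (t=37: DEL max): {count=34, total=1}
  after event 8 (t=41: INC max by 9): {count=34, max=9, total=1}
  after event 9 (t=51: SET max = 33): {count=34, max=33, total=1}
  after event 10 (t=60: INC total by 3): {count=34, max=33, total=4}
  after event 11 (t=67: SET total = -12): {count=34, max=33, total=-12}

Answer: {count=34, max=33, total=-12}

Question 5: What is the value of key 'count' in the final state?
Track key 'count' through all 11 events:
  event 1 (t=10: INC total by 10): count unchanged
  event 2 (t=13: DEC total by 12): count unchanged
  event 3 (t=16: DEC count by 5): count (absent) -> -5
  event 4 (t=18: INC total by 3): count unchanged
  event 5 (t=26: SET count = 12): count -5 -> 12
  event 6 (t=32: SET count = 34): count 12 -> 34
  event 7 (t=37: DEL max): count unchanged
  event 8 (t=41: INC max by 9): count unchanged
  event 9 (t=51: SET max = 33): count unchanged
  event 10 (t=60: INC total by 3): count unchanged
  event 11 (t=67: SET total = -12): count unchanged
Final: count = 34

Answer: 34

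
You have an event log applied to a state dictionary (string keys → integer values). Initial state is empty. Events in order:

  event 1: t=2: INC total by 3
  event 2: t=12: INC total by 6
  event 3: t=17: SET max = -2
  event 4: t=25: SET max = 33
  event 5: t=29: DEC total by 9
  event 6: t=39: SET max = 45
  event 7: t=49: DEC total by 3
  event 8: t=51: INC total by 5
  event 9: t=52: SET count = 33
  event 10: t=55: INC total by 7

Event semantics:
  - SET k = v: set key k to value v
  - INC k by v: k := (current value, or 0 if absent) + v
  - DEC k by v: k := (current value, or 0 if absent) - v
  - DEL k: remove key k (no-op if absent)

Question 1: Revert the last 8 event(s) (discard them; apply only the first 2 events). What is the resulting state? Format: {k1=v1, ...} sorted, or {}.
Answer: {total=9}

Derivation:
Keep first 2 events (discard last 8):
  after event 1 (t=2: INC total by 3): {total=3}
  after event 2 (t=12: INC total by 6): {total=9}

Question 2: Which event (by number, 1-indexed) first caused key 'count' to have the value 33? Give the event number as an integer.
Looking for first event where count becomes 33:
  event 9: count (absent) -> 33  <-- first match

Answer: 9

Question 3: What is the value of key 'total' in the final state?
Track key 'total' through all 10 events:
  event 1 (t=2: INC total by 3): total (absent) -> 3
  event 2 (t=12: INC total by 6): total 3 -> 9
  event 3 (t=17: SET max = -2): total unchanged
  event 4 (t=25: SET max = 33): total unchanged
  event 5 (t=29: DEC total by 9): total 9 -> 0
  event 6 (t=39: SET max = 45): total unchanged
  event 7 (t=49: DEC total by 3): total 0 -> -3
  event 8 (t=51: INC total by 5): total -3 -> 2
  event 9 (t=52: SET count = 33): total unchanged
  event 10 (t=55: INC total by 7): total 2 -> 9
Final: total = 9

Answer: 9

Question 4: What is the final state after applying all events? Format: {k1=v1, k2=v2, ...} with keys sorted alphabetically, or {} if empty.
  after event 1 (t=2: INC total by 3): {total=3}
  after event 2 (t=12: INC total by 6): {total=9}
  after event 3 (t=17: SET max = -2): {max=-2, total=9}
  after event 4 (t=25: SET max = 33): {max=33, total=9}
  after event 5 (t=29: DEC total by 9): {max=33, total=0}
  after event 6 (t=39: SET max = 45): {max=45, total=0}
  after event 7 (t=49: DEC total by 3): {max=45, total=-3}
  after event 8 (t=51: INC total by 5): {max=45, total=2}
  after event 9 (t=52: SET count = 33): {count=33, max=45, total=2}
  after event 10 (t=55: INC total by 7): {count=33, max=45, total=9}

Answer: {count=33, max=45, total=9}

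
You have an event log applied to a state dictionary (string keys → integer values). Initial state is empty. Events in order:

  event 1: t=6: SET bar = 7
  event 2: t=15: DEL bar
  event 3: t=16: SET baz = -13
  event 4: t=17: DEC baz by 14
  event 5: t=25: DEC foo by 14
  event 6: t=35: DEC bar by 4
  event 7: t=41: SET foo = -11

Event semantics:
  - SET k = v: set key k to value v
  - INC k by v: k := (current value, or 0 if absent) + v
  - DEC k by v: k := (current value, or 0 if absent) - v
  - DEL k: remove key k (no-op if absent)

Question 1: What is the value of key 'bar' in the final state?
Answer: -4

Derivation:
Track key 'bar' through all 7 events:
  event 1 (t=6: SET bar = 7): bar (absent) -> 7
  event 2 (t=15: DEL bar): bar 7 -> (absent)
  event 3 (t=16: SET baz = -13): bar unchanged
  event 4 (t=17: DEC baz by 14): bar unchanged
  event 5 (t=25: DEC foo by 14): bar unchanged
  event 6 (t=35: DEC bar by 4): bar (absent) -> -4
  event 7 (t=41: SET foo = -11): bar unchanged
Final: bar = -4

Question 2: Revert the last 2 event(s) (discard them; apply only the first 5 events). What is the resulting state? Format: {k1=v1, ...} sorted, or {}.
Keep first 5 events (discard last 2):
  after event 1 (t=6: SET bar = 7): {bar=7}
  after event 2 (t=15: DEL bar): {}
  after event 3 (t=16: SET baz = -13): {baz=-13}
  after event 4 (t=17: DEC baz by 14): {baz=-27}
  after event 5 (t=25: DEC foo by 14): {baz=-27, foo=-14}

Answer: {baz=-27, foo=-14}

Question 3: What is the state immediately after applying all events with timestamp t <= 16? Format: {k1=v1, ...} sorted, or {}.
Answer: {baz=-13}

Derivation:
Apply events with t <= 16 (3 events):
  after event 1 (t=6: SET bar = 7): {bar=7}
  after event 2 (t=15: DEL bar): {}
  after event 3 (t=16: SET baz = -13): {baz=-13}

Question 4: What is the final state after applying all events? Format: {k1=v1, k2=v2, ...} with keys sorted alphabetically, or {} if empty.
  after event 1 (t=6: SET bar = 7): {bar=7}
  after event 2 (t=15: DEL bar): {}
  after event 3 (t=16: SET baz = -13): {baz=-13}
  after event 4 (t=17: DEC baz by 14): {baz=-27}
  after event 5 (t=25: DEC foo by 14): {baz=-27, foo=-14}
  after event 6 (t=35: DEC bar by 4): {bar=-4, baz=-27, foo=-14}
  after event 7 (t=41: SET foo = -11): {bar=-4, baz=-27, foo=-11}

Answer: {bar=-4, baz=-27, foo=-11}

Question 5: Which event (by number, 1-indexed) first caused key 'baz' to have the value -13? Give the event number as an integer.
Answer: 3

Derivation:
Looking for first event where baz becomes -13:
  event 3: baz (absent) -> -13  <-- first match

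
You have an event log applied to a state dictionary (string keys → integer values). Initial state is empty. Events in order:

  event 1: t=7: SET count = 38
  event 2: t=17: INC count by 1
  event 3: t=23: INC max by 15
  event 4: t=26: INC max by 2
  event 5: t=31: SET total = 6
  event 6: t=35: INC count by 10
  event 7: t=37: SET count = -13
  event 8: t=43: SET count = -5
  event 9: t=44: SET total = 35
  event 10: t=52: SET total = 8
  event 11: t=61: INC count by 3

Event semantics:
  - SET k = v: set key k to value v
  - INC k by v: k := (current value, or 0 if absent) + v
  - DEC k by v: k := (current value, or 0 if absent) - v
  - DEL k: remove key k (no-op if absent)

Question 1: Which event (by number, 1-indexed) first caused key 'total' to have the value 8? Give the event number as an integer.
Looking for first event where total becomes 8:
  event 5: total = 6
  event 6: total = 6
  event 7: total = 6
  event 8: total = 6
  event 9: total = 35
  event 10: total 35 -> 8  <-- first match

Answer: 10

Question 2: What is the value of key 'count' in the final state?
Answer: -2

Derivation:
Track key 'count' through all 11 events:
  event 1 (t=7: SET count = 38): count (absent) -> 38
  event 2 (t=17: INC count by 1): count 38 -> 39
  event 3 (t=23: INC max by 15): count unchanged
  event 4 (t=26: INC max by 2): count unchanged
  event 5 (t=31: SET total = 6): count unchanged
  event 6 (t=35: INC count by 10): count 39 -> 49
  event 7 (t=37: SET count = -13): count 49 -> -13
  event 8 (t=43: SET count = -5): count -13 -> -5
  event 9 (t=44: SET total = 35): count unchanged
  event 10 (t=52: SET total = 8): count unchanged
  event 11 (t=61: INC count by 3): count -5 -> -2
Final: count = -2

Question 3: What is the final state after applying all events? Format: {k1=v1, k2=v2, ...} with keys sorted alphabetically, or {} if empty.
Answer: {count=-2, max=17, total=8}

Derivation:
  after event 1 (t=7: SET count = 38): {count=38}
  after event 2 (t=17: INC count by 1): {count=39}
  after event 3 (t=23: INC max by 15): {count=39, max=15}
  after event 4 (t=26: INC max by 2): {count=39, max=17}
  after event 5 (t=31: SET total = 6): {count=39, max=17, total=6}
  after event 6 (t=35: INC count by 10): {count=49, max=17, total=6}
  after event 7 (t=37: SET count = -13): {count=-13, max=17, total=6}
  after event 8 (t=43: SET count = -5): {count=-5, max=17, total=6}
  after event 9 (t=44: SET total = 35): {count=-5, max=17, total=35}
  after event 10 (t=52: SET total = 8): {count=-5, max=17, total=8}
  after event 11 (t=61: INC count by 3): {count=-2, max=17, total=8}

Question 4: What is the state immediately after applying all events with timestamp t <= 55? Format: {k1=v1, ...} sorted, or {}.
Answer: {count=-5, max=17, total=8}

Derivation:
Apply events with t <= 55 (10 events):
  after event 1 (t=7: SET count = 38): {count=38}
  after event 2 (t=17: INC count by 1): {count=39}
  after event 3 (t=23: INC max by 15): {count=39, max=15}
  after event 4 (t=26: INC max by 2): {count=39, max=17}
  after event 5 (t=31: SET total = 6): {count=39, max=17, total=6}
  after event 6 (t=35: INC count by 10): {count=49, max=17, total=6}
  after event 7 (t=37: SET count = -13): {count=-13, max=17, total=6}
  after event 8 (t=43: SET count = -5): {count=-5, max=17, total=6}
  after event 9 (t=44: SET total = 35): {count=-5, max=17, total=35}
  after event 10 (t=52: SET total = 8): {count=-5, max=17, total=8}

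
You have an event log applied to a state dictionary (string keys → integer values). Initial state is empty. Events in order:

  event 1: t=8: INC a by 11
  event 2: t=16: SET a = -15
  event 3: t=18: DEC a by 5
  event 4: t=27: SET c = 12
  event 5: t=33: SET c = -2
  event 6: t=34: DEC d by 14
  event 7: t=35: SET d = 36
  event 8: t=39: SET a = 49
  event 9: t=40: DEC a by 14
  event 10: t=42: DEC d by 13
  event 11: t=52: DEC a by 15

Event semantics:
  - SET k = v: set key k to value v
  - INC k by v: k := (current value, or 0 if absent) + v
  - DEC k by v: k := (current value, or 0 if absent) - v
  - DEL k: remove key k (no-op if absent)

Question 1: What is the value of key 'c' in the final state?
Track key 'c' through all 11 events:
  event 1 (t=8: INC a by 11): c unchanged
  event 2 (t=16: SET a = -15): c unchanged
  event 3 (t=18: DEC a by 5): c unchanged
  event 4 (t=27: SET c = 12): c (absent) -> 12
  event 5 (t=33: SET c = -2): c 12 -> -2
  event 6 (t=34: DEC d by 14): c unchanged
  event 7 (t=35: SET d = 36): c unchanged
  event 8 (t=39: SET a = 49): c unchanged
  event 9 (t=40: DEC a by 14): c unchanged
  event 10 (t=42: DEC d by 13): c unchanged
  event 11 (t=52: DEC a by 15): c unchanged
Final: c = -2

Answer: -2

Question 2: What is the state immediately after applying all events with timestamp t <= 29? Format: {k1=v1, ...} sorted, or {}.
Apply events with t <= 29 (4 events):
  after event 1 (t=8: INC a by 11): {a=11}
  after event 2 (t=16: SET a = -15): {a=-15}
  after event 3 (t=18: DEC a by 5): {a=-20}
  after event 4 (t=27: SET c = 12): {a=-20, c=12}

Answer: {a=-20, c=12}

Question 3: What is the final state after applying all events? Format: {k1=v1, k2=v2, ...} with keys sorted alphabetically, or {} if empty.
  after event 1 (t=8: INC a by 11): {a=11}
  after event 2 (t=16: SET a = -15): {a=-15}
  after event 3 (t=18: DEC a by 5): {a=-20}
  after event 4 (t=27: SET c = 12): {a=-20, c=12}
  after event 5 (t=33: SET c = -2): {a=-20, c=-2}
  after event 6 (t=34: DEC d by 14): {a=-20, c=-2, d=-14}
  after event 7 (t=35: SET d = 36): {a=-20, c=-2, d=36}
  after event 8 (t=39: SET a = 49): {a=49, c=-2, d=36}
  after event 9 (t=40: DEC a by 14): {a=35, c=-2, d=36}
  after event 10 (t=42: DEC d by 13): {a=35, c=-2, d=23}
  after event 11 (t=52: DEC a by 15): {a=20, c=-2, d=23}

Answer: {a=20, c=-2, d=23}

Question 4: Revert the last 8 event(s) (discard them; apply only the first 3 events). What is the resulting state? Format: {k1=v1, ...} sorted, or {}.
Keep first 3 events (discard last 8):
  after event 1 (t=8: INC a by 11): {a=11}
  after event 2 (t=16: SET a = -15): {a=-15}
  after event 3 (t=18: DEC a by 5): {a=-20}

Answer: {a=-20}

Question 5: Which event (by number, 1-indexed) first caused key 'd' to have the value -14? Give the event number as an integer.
Looking for first event where d becomes -14:
  event 6: d (absent) -> -14  <-- first match

Answer: 6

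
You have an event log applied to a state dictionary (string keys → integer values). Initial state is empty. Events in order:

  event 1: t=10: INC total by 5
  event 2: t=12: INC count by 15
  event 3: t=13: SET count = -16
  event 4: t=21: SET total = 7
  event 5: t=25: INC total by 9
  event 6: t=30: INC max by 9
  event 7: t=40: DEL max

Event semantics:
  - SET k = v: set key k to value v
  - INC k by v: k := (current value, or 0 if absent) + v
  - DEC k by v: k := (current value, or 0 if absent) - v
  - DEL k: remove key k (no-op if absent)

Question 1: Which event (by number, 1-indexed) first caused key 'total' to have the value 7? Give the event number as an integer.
Looking for first event where total becomes 7:
  event 1: total = 5
  event 2: total = 5
  event 3: total = 5
  event 4: total 5 -> 7  <-- first match

Answer: 4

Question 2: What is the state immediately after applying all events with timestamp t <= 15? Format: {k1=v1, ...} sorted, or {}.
Apply events with t <= 15 (3 events):
  after event 1 (t=10: INC total by 5): {total=5}
  after event 2 (t=12: INC count by 15): {count=15, total=5}
  after event 3 (t=13: SET count = -16): {count=-16, total=5}

Answer: {count=-16, total=5}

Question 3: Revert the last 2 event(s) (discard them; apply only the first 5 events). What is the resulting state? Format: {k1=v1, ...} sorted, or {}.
Answer: {count=-16, total=16}

Derivation:
Keep first 5 events (discard last 2):
  after event 1 (t=10: INC total by 5): {total=5}
  after event 2 (t=12: INC count by 15): {count=15, total=5}
  after event 3 (t=13: SET count = -16): {count=-16, total=5}
  after event 4 (t=21: SET total = 7): {count=-16, total=7}
  after event 5 (t=25: INC total by 9): {count=-16, total=16}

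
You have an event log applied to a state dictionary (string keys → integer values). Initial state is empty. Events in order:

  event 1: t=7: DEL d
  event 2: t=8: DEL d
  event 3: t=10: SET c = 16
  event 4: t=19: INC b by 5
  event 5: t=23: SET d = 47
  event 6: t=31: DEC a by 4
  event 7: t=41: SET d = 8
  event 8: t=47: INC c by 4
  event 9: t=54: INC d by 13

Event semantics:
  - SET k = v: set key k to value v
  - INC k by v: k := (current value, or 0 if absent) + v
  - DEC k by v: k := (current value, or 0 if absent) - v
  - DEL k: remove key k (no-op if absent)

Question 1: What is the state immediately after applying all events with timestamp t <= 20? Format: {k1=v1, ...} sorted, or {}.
Answer: {b=5, c=16}

Derivation:
Apply events with t <= 20 (4 events):
  after event 1 (t=7: DEL d): {}
  after event 2 (t=8: DEL d): {}
  after event 3 (t=10: SET c = 16): {c=16}
  after event 4 (t=19: INC b by 5): {b=5, c=16}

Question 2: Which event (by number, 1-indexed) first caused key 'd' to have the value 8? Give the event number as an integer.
Answer: 7

Derivation:
Looking for first event where d becomes 8:
  event 5: d = 47
  event 6: d = 47
  event 7: d 47 -> 8  <-- first match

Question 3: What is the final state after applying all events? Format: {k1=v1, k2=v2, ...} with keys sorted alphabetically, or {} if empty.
Answer: {a=-4, b=5, c=20, d=21}

Derivation:
  after event 1 (t=7: DEL d): {}
  after event 2 (t=8: DEL d): {}
  after event 3 (t=10: SET c = 16): {c=16}
  after event 4 (t=19: INC b by 5): {b=5, c=16}
  after event 5 (t=23: SET d = 47): {b=5, c=16, d=47}
  after event 6 (t=31: DEC a by 4): {a=-4, b=5, c=16, d=47}
  after event 7 (t=41: SET d = 8): {a=-4, b=5, c=16, d=8}
  after event 8 (t=47: INC c by 4): {a=-4, b=5, c=20, d=8}
  after event 9 (t=54: INC d by 13): {a=-4, b=5, c=20, d=21}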